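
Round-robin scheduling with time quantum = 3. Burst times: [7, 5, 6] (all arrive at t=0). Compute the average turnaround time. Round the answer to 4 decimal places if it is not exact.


Time quantum = 3
Execution trace:
  J1 runs 3 units, time = 3
  J2 runs 3 units, time = 6
  J3 runs 3 units, time = 9
  J1 runs 3 units, time = 12
  J2 runs 2 units, time = 14
  J3 runs 3 units, time = 17
  J1 runs 1 units, time = 18
Finish times: [18, 14, 17]
Average turnaround = 49/3 = 16.3333

16.3333


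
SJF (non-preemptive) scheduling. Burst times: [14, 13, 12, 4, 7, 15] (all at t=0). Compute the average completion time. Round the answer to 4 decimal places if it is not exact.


SJF order (ascending): [4, 7, 12, 13, 14, 15]
Completion times:
  Job 1: burst=4, C=4
  Job 2: burst=7, C=11
  Job 3: burst=12, C=23
  Job 4: burst=13, C=36
  Job 5: burst=14, C=50
  Job 6: burst=15, C=65
Average completion = 189/6 = 31.5

31.5


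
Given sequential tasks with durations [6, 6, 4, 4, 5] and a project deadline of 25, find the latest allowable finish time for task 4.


LF(activity 4) = deadline - sum of successor durations
Successors: activities 5 through 5 with durations [5]
Sum of successor durations = 5
LF = 25 - 5 = 20

20


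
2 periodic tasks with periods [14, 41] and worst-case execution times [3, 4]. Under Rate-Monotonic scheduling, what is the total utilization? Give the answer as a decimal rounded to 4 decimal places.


Compute individual utilizations (exact fractions):
  Task 1: C/T = 3/14 (approx. 0.2143)
  Task 2: C/T = 4/41 (approx. 0.0976)
Total utilization U = 3/14 + 4/41 = 179/574
Rounded to 4 decimal places: U = 0.3118
RM (Liu & Layland) bound for 2 tasks = 0.828427; compare with U = 179/574 (approx. 0.311847)
U <= bound, so schedulable by RM sufficient condition.

0.3118


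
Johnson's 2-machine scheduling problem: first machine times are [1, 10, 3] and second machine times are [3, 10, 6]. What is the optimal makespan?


Apply Johnson's rule:
  Group 1 (a <= b): [(1, 1, 3), (3, 3, 6), (2, 10, 10)]
  Group 2 (a > b): []
Optimal job order: [1, 3, 2]
Schedule:
  Job 1: M1 done at 1, M2 done at 4
  Job 3: M1 done at 4, M2 done at 10
  Job 2: M1 done at 14, M2 done at 24
Makespan = 24

24


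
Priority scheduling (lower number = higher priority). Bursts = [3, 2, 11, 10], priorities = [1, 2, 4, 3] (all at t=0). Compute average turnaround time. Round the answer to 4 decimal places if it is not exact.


Sort by priority (ascending = highest first):
Order: [(1, 3), (2, 2), (3, 10), (4, 11)]
Completion times:
  Priority 1, burst=3, C=3
  Priority 2, burst=2, C=5
  Priority 3, burst=10, C=15
  Priority 4, burst=11, C=26
Average turnaround = 49/4 = 12.25

12.25


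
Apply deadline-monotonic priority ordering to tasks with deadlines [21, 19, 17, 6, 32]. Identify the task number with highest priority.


Sort tasks by relative deadline (ascending):
  Task 4: deadline = 6
  Task 3: deadline = 17
  Task 2: deadline = 19
  Task 1: deadline = 21
  Task 5: deadline = 32
Priority order (highest first): [4, 3, 2, 1, 5]
Highest priority task = 4

4


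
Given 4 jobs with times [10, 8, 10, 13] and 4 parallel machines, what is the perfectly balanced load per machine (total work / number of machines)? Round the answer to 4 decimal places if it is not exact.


Total processing time = 10 + 8 + 10 + 13 = 41
Number of machines = 4
Ideal balanced load = 41 / 4 = 10.25

10.25


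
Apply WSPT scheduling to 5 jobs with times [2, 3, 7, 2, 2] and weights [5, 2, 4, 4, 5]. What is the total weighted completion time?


Compute p/w ratios and sort ascending (WSPT): [(2, 5), (2, 5), (2, 4), (3, 2), (7, 4)]
Compute weighted completion times:
  Job (p=2,w=5): C=2, w*C=5*2=10
  Job (p=2,w=5): C=4, w*C=5*4=20
  Job (p=2,w=4): C=6, w*C=4*6=24
  Job (p=3,w=2): C=9, w*C=2*9=18
  Job (p=7,w=4): C=16, w*C=4*16=64
Total weighted completion time = 136

136


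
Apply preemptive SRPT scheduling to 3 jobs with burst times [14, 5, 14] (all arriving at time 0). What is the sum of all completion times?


Since all jobs arrive at t=0, SRPT equals SPT ordering.
SPT order: [5, 14, 14]
Completion times:
  Job 1: p=5, C=5
  Job 2: p=14, C=19
  Job 3: p=14, C=33
Total completion time = 5 + 19 + 33 = 57

57


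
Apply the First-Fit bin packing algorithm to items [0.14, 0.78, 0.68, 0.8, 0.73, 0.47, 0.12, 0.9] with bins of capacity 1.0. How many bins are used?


Place items sequentially using First-Fit:
  Item 0.14 -> new Bin 1
  Item 0.78 -> Bin 1 (now 0.92)
  Item 0.68 -> new Bin 2
  Item 0.8 -> new Bin 3
  Item 0.73 -> new Bin 4
  Item 0.47 -> new Bin 5
  Item 0.12 -> Bin 2 (now 0.8)
  Item 0.9 -> new Bin 6
Total bins used = 6

6


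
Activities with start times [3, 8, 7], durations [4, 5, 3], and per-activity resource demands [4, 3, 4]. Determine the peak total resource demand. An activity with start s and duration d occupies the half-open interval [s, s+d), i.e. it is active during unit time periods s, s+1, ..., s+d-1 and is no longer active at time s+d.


Each activity i is active on [start_i, start_i + duration_i).
Compute total resource usage per time slot:
  t=0: active resources = [], total = 0
  t=1: active resources = [], total = 0
  t=2: active resources = [], total = 0
  t=3: active resources = [4], total = 4
  t=4: active resources = [4], total = 4
  t=5: active resources = [4], total = 4
  t=6: active resources = [4], total = 4
  t=7: active resources = [4], total = 4
  t=8: active resources = [3, 4], total = 7
  t=9: active resources = [3, 4], total = 7
  t=10: active resources = [3], total = 3
  t=11: active resources = [3], total = 3
  t=12: active resources = [3], total = 3
Peak resource demand = 7

7


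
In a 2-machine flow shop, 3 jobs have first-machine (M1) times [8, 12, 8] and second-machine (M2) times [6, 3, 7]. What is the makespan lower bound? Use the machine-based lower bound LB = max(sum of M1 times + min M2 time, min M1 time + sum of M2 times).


LB1 = sum(M1 times) + min(M2 times) = 28 + 3 = 31
LB2 = min(M1 times) + sum(M2 times) = 8 + 16 = 24
Lower bound = max(LB1, LB2) = max(31, 24) = 31

31


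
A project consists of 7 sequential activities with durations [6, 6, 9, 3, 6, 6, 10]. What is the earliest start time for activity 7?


Activity 7 starts after activities 1 through 6 complete.
Predecessor durations: [6, 6, 9, 3, 6, 6]
ES = 6 + 6 + 9 + 3 + 6 + 6 = 36

36


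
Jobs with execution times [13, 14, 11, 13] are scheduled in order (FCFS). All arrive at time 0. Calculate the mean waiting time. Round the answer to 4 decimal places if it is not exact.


FCFS order (as given): [13, 14, 11, 13]
Waiting times:
  Job 1: wait = 0
  Job 2: wait = 13
  Job 3: wait = 27
  Job 4: wait = 38
Sum of waiting times = 78
Average waiting time = 78/4 = 19.5

19.5


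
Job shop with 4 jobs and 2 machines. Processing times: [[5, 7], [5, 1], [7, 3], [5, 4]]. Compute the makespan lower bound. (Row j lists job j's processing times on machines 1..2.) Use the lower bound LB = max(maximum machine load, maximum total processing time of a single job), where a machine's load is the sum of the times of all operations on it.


Machine loads:
  Machine 1: 5 + 5 + 7 + 5 = 22
  Machine 2: 7 + 1 + 3 + 4 = 15
Max machine load = 22
Job totals:
  Job 1: 12
  Job 2: 6
  Job 3: 10
  Job 4: 9
Max job total = 12
Lower bound = max(22, 12) = 22

22


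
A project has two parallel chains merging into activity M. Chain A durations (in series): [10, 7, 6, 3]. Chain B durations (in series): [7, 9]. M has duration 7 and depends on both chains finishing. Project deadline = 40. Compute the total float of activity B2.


Forward pass: ES(B2) = sum of predecessors on chain B = 7
EF = ES + duration = 7 + 9 = 16
Backward pass: LF(M) = deadline = 40; LS(M) = 40 - 7 = 33
LF(B2) = LS(M) - sum(successors on chain B) = 33 - 0 = 33
LS = LF - duration = 33 - 9 = 24
Total float = LS - ES = 24 - 7 = 17

17


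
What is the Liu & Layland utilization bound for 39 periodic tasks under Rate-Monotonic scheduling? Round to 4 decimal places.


Compute 2^(1/39) = 1.0179318843
Subtract 1: 1.0179318843 - 1 = 0.0179318843
Multiply by n: 39 * 0.0179318843 = 0.6993434877
Round to 4 dp: 0.6993

0.6993


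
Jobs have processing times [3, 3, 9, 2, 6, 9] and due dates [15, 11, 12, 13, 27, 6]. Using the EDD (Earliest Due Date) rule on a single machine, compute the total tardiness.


Sort by due date (EDD order): [(9, 6), (3, 11), (9, 12), (2, 13), (3, 15), (6, 27)]
Compute completion times and tardiness:
  Job 1: p=9, d=6, C=9, tardiness=max(0,9-6)=3
  Job 2: p=3, d=11, C=12, tardiness=max(0,12-11)=1
  Job 3: p=9, d=12, C=21, tardiness=max(0,21-12)=9
  Job 4: p=2, d=13, C=23, tardiness=max(0,23-13)=10
  Job 5: p=3, d=15, C=26, tardiness=max(0,26-15)=11
  Job 6: p=6, d=27, C=32, tardiness=max(0,32-27)=5
Total tardiness = 39

39


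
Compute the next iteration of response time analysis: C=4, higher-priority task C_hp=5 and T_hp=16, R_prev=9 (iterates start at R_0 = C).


R_next = C + ceil(R_prev / T_hp) * C_hp
ceil(9 / 16) = ceil(0.5625) = 1
Interference = 1 * 5 = 5
R_next = 4 + 5 = 9
R_next = R_prev, so the iteration has converged (response time = 9).

9


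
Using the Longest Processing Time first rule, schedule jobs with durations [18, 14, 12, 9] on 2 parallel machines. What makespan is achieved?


Sort jobs in decreasing order (LPT): [18, 14, 12, 9]
Assign each job to the least loaded machine:
  Machine 1: jobs [18, 9], load = 27
  Machine 2: jobs [14, 12], load = 26
Makespan = max load = 27

27


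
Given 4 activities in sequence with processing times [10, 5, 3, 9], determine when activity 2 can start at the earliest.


Activity 2 starts after activities 1 through 1 complete.
Predecessor durations: [10]
ES = 10 = 10

10


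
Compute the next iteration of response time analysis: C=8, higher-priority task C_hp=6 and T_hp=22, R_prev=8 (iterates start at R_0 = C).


R_next = C + ceil(R_prev / T_hp) * C_hp
ceil(8 / 22) = ceil(0.3636) = 1
Interference = 1 * 6 = 6
R_next = 8 + 6 = 14

14


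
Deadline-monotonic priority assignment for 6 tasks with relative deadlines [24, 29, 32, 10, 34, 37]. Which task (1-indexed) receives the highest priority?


Sort tasks by relative deadline (ascending):
  Task 4: deadline = 10
  Task 1: deadline = 24
  Task 2: deadline = 29
  Task 3: deadline = 32
  Task 5: deadline = 34
  Task 6: deadline = 37
Priority order (highest first): [4, 1, 2, 3, 5, 6]
Highest priority task = 4

4


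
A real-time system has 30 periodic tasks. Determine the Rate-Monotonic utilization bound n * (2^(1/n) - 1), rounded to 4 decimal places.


Compute 2^(1/30) = 1.0233738920
Subtract 1: 1.0233738920 - 1 = 0.0233738920
Multiply by n: 30 * 0.0233738920 = 0.7012167600
Round to 4 dp: 0.7012

0.7012


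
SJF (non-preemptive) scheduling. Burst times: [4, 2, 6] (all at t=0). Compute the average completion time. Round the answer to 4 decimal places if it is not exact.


SJF order (ascending): [2, 4, 6]
Completion times:
  Job 1: burst=2, C=2
  Job 2: burst=4, C=6
  Job 3: burst=6, C=12
Average completion = 20/3 = 6.6667

6.6667


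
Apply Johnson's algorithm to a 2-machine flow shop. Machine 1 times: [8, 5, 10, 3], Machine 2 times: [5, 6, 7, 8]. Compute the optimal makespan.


Apply Johnson's rule:
  Group 1 (a <= b): [(4, 3, 8), (2, 5, 6)]
  Group 2 (a > b): [(3, 10, 7), (1, 8, 5)]
Optimal job order: [4, 2, 3, 1]
Schedule:
  Job 4: M1 done at 3, M2 done at 11
  Job 2: M1 done at 8, M2 done at 17
  Job 3: M1 done at 18, M2 done at 25
  Job 1: M1 done at 26, M2 done at 31
Makespan = 31

31


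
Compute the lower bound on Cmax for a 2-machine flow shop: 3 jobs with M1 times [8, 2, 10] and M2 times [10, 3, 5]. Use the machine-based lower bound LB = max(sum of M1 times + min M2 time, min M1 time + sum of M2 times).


LB1 = sum(M1 times) + min(M2 times) = 20 + 3 = 23
LB2 = min(M1 times) + sum(M2 times) = 2 + 18 = 20
Lower bound = max(LB1, LB2) = max(23, 20) = 23

23


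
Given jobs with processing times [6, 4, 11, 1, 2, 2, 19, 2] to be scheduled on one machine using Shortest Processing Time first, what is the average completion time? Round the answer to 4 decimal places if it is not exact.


Sort jobs by processing time (SPT order): [1, 2, 2, 2, 4, 6, 11, 19]
Compute completion times sequentially:
  Job 1: processing = 1, completes at 1
  Job 2: processing = 2, completes at 3
  Job 3: processing = 2, completes at 5
  Job 4: processing = 2, completes at 7
  Job 5: processing = 4, completes at 11
  Job 6: processing = 6, completes at 17
  Job 7: processing = 11, completes at 28
  Job 8: processing = 19, completes at 47
Sum of completion times = 119
Average completion time = 119/8 = 14.875

14.875


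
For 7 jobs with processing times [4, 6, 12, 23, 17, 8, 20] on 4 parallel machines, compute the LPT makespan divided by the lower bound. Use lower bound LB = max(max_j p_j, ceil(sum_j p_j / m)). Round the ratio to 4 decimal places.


LPT order: [23, 20, 17, 12, 8, 6, 4]
Machine loads after assignment: [23, 24, 23, 20]
LPT makespan = 24
Lower bound = max(max_job, ceil(total/4)) = max(23, 23) = 23
Ratio = 24 / 23 = 1.0435

1.0435


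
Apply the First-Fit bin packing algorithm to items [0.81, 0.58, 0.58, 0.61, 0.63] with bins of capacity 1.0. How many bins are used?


Place items sequentially using First-Fit:
  Item 0.81 -> new Bin 1
  Item 0.58 -> new Bin 2
  Item 0.58 -> new Bin 3
  Item 0.61 -> new Bin 4
  Item 0.63 -> new Bin 5
Total bins used = 5

5


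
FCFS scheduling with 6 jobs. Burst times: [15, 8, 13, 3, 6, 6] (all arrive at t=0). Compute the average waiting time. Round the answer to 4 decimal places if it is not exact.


FCFS order (as given): [15, 8, 13, 3, 6, 6]
Waiting times:
  Job 1: wait = 0
  Job 2: wait = 15
  Job 3: wait = 23
  Job 4: wait = 36
  Job 5: wait = 39
  Job 6: wait = 45
Sum of waiting times = 158
Average waiting time = 158/6 = 26.3333

26.3333


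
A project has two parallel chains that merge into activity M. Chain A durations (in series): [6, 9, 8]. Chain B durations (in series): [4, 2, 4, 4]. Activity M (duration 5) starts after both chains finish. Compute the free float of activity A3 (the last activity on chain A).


ES(A3) = sum of predecessors on chain A = 15
EF(A3) = ES + duration = 15 + 8 = 23
Successor of A3 is M. ES(M) = max(sum(A), sum(B)) = max(23, 14) = 23
Free float = ES(successor) - EF(current) = 23 - 23 = 0

0


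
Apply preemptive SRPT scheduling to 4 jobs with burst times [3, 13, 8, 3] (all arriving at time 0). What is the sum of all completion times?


Since all jobs arrive at t=0, SRPT equals SPT ordering.
SPT order: [3, 3, 8, 13]
Completion times:
  Job 1: p=3, C=3
  Job 2: p=3, C=6
  Job 3: p=8, C=14
  Job 4: p=13, C=27
Total completion time = 3 + 6 + 14 + 27 = 50

50


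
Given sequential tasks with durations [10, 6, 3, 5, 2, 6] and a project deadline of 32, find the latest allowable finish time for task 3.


LF(activity 3) = deadline - sum of successor durations
Successors: activities 4 through 6 with durations [5, 2, 6]
Sum of successor durations = 13
LF = 32 - 13 = 19

19


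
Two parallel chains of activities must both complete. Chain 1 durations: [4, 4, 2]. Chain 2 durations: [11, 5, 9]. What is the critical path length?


Path A total = 4 + 4 + 2 = 10
Path B total = 11 + 5 + 9 = 25
Critical path = longest path = max(10, 25) = 25

25


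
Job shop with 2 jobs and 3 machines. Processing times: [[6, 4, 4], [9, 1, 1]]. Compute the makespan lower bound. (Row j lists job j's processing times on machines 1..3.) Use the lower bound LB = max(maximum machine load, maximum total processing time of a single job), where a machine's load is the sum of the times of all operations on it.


Machine loads:
  Machine 1: 6 + 9 = 15
  Machine 2: 4 + 1 = 5
  Machine 3: 4 + 1 = 5
Max machine load = 15
Job totals:
  Job 1: 14
  Job 2: 11
Max job total = 14
Lower bound = max(15, 14) = 15

15


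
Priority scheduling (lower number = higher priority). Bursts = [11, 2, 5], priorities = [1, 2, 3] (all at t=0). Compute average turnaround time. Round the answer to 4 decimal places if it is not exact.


Sort by priority (ascending = highest first):
Order: [(1, 11), (2, 2), (3, 5)]
Completion times:
  Priority 1, burst=11, C=11
  Priority 2, burst=2, C=13
  Priority 3, burst=5, C=18
Average turnaround = 42/3 = 14.0

14.0


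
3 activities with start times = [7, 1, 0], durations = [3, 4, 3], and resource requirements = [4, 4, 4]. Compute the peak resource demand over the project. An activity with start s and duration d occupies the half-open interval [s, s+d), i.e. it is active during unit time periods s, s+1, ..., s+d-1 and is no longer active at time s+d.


Each activity i is active on [start_i, start_i + duration_i).
Compute total resource usage per time slot:
  t=0: active resources = [4], total = 4
  t=1: active resources = [4, 4], total = 8
  t=2: active resources = [4, 4], total = 8
  t=3: active resources = [4], total = 4
  t=4: active resources = [4], total = 4
  t=5: active resources = [], total = 0
  t=6: active resources = [], total = 0
  t=7: active resources = [4], total = 4
  t=8: active resources = [4], total = 4
  t=9: active resources = [4], total = 4
Peak resource demand = 8

8


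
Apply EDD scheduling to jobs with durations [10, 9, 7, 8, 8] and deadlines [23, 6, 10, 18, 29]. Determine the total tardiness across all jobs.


Sort by due date (EDD order): [(9, 6), (7, 10), (8, 18), (10, 23), (8, 29)]
Compute completion times and tardiness:
  Job 1: p=9, d=6, C=9, tardiness=max(0,9-6)=3
  Job 2: p=7, d=10, C=16, tardiness=max(0,16-10)=6
  Job 3: p=8, d=18, C=24, tardiness=max(0,24-18)=6
  Job 4: p=10, d=23, C=34, tardiness=max(0,34-23)=11
  Job 5: p=8, d=29, C=42, tardiness=max(0,42-29)=13
Total tardiness = 39

39


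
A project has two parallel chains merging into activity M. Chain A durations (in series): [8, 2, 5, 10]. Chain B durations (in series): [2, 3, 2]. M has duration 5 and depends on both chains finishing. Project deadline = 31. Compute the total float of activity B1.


Forward pass: ES(B1) = sum of predecessors on chain B = 0
EF = ES + duration = 0 + 2 = 2
Backward pass: LF(M) = deadline = 31; LS(M) = 31 - 5 = 26
LF(B1) = LS(M) - sum(successors on chain B) = 26 - 5 = 21
LS = LF - duration = 21 - 2 = 19
Total float = LS - ES = 19 - 0 = 19

19


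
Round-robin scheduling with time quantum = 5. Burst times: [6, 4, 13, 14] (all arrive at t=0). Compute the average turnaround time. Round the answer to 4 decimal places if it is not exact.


Time quantum = 5
Execution trace:
  J1 runs 5 units, time = 5
  J2 runs 4 units, time = 9
  J3 runs 5 units, time = 14
  J4 runs 5 units, time = 19
  J1 runs 1 units, time = 20
  J3 runs 5 units, time = 25
  J4 runs 5 units, time = 30
  J3 runs 3 units, time = 33
  J4 runs 4 units, time = 37
Finish times: [20, 9, 33, 37]
Average turnaround = 99/4 = 24.75

24.75


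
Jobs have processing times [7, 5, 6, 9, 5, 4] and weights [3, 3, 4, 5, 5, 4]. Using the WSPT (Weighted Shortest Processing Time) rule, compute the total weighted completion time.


Compute p/w ratios and sort ascending (WSPT): [(5, 5), (4, 4), (6, 4), (5, 3), (9, 5), (7, 3)]
Compute weighted completion times:
  Job (p=5,w=5): C=5, w*C=5*5=25
  Job (p=4,w=4): C=9, w*C=4*9=36
  Job (p=6,w=4): C=15, w*C=4*15=60
  Job (p=5,w=3): C=20, w*C=3*20=60
  Job (p=9,w=5): C=29, w*C=5*29=145
  Job (p=7,w=3): C=36, w*C=3*36=108
Total weighted completion time = 434

434


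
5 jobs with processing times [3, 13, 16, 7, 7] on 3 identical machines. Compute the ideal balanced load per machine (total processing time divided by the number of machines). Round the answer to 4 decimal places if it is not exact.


Total processing time = 3 + 13 + 16 + 7 + 7 = 46
Number of machines = 3
Ideal balanced load = 46 / 3 = 15.3333

15.3333


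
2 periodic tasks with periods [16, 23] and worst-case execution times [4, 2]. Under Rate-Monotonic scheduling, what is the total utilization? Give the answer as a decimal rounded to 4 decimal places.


Compute individual utilizations (exact fractions):
  Task 1: C/T = 4/16 = 1/4 (approx. 0.25)
  Task 2: C/T = 2/23 (approx. 0.087)
Total utilization U = 1/4 + 2/23 = 31/92
Rounded to 4 decimal places: U = 0.3370
RM (Liu & Layland) bound for 2 tasks = 0.828427; compare with U = 31/92 (approx. 0.336957)
U <= bound, so schedulable by RM sufficient condition.

0.3370


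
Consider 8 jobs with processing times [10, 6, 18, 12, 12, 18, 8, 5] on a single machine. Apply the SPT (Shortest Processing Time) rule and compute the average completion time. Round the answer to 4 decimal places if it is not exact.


Sort jobs by processing time (SPT order): [5, 6, 8, 10, 12, 12, 18, 18]
Compute completion times sequentially:
  Job 1: processing = 5, completes at 5
  Job 2: processing = 6, completes at 11
  Job 3: processing = 8, completes at 19
  Job 4: processing = 10, completes at 29
  Job 5: processing = 12, completes at 41
  Job 6: processing = 12, completes at 53
  Job 7: processing = 18, completes at 71
  Job 8: processing = 18, completes at 89
Sum of completion times = 318
Average completion time = 318/8 = 39.75

39.75


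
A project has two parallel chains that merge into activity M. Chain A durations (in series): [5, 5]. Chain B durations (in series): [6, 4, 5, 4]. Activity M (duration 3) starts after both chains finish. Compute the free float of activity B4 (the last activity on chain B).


ES(B4) = sum of predecessors on chain B = 15
EF(B4) = ES + duration = 15 + 4 = 19
Successor of B4 is M. ES(M) = max(sum(A), sum(B)) = max(10, 19) = 19
Free float = ES(successor) - EF(current) = 19 - 19 = 0

0


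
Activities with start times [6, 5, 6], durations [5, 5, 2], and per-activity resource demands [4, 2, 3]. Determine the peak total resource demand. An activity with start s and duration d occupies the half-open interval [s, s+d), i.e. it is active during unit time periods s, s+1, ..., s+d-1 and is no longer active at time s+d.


Each activity i is active on [start_i, start_i + duration_i).
Compute total resource usage per time slot:
  t=0: active resources = [], total = 0
  t=1: active resources = [], total = 0
  t=2: active resources = [], total = 0
  t=3: active resources = [], total = 0
  t=4: active resources = [], total = 0
  t=5: active resources = [2], total = 2
  t=6: active resources = [4, 2, 3], total = 9
  t=7: active resources = [4, 2, 3], total = 9
  t=8: active resources = [4, 2], total = 6
  t=9: active resources = [4, 2], total = 6
  t=10: active resources = [4], total = 4
Peak resource demand = 9

9


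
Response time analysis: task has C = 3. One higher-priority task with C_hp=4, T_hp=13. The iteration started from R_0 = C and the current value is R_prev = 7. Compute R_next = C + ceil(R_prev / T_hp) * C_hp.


R_next = C + ceil(R_prev / T_hp) * C_hp
ceil(7 / 13) = ceil(0.5385) = 1
Interference = 1 * 4 = 4
R_next = 3 + 4 = 7
R_next = R_prev, so the iteration has converged (response time = 7).

7


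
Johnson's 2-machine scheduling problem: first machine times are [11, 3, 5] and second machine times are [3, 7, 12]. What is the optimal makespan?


Apply Johnson's rule:
  Group 1 (a <= b): [(2, 3, 7), (3, 5, 12)]
  Group 2 (a > b): [(1, 11, 3)]
Optimal job order: [2, 3, 1]
Schedule:
  Job 2: M1 done at 3, M2 done at 10
  Job 3: M1 done at 8, M2 done at 22
  Job 1: M1 done at 19, M2 done at 25
Makespan = 25

25


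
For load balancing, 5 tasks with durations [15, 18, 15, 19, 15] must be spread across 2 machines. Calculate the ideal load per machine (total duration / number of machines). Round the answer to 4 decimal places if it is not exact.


Total processing time = 15 + 18 + 15 + 19 + 15 = 82
Number of machines = 2
Ideal balanced load = 82 / 2 = 41.0

41.0


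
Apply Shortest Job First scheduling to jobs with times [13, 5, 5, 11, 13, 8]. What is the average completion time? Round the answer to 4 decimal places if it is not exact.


SJF order (ascending): [5, 5, 8, 11, 13, 13]
Completion times:
  Job 1: burst=5, C=5
  Job 2: burst=5, C=10
  Job 3: burst=8, C=18
  Job 4: burst=11, C=29
  Job 5: burst=13, C=42
  Job 6: burst=13, C=55
Average completion = 159/6 = 26.5

26.5


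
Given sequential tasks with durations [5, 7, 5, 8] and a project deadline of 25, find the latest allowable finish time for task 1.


LF(activity 1) = deadline - sum of successor durations
Successors: activities 2 through 4 with durations [7, 5, 8]
Sum of successor durations = 20
LF = 25 - 20 = 5

5


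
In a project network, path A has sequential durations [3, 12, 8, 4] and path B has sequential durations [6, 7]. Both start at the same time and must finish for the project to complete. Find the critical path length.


Path A total = 3 + 12 + 8 + 4 = 27
Path B total = 6 + 7 = 13
Critical path = longest path = max(27, 13) = 27

27


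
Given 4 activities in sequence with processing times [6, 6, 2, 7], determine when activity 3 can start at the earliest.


Activity 3 starts after activities 1 through 2 complete.
Predecessor durations: [6, 6]
ES = 6 + 6 = 12

12


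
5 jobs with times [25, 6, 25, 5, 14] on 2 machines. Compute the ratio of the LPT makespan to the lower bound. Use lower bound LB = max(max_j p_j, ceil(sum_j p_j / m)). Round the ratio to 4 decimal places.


LPT order: [25, 25, 14, 6, 5]
Machine loads after assignment: [39, 36]
LPT makespan = 39
Lower bound = max(max_job, ceil(total/2)) = max(25, 38) = 38
Ratio = 39 / 38 = 1.0263

1.0263


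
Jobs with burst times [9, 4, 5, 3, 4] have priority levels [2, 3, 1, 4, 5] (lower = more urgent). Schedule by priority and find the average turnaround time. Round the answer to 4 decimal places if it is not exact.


Sort by priority (ascending = highest first):
Order: [(1, 5), (2, 9), (3, 4), (4, 3), (5, 4)]
Completion times:
  Priority 1, burst=5, C=5
  Priority 2, burst=9, C=14
  Priority 3, burst=4, C=18
  Priority 4, burst=3, C=21
  Priority 5, burst=4, C=25
Average turnaround = 83/5 = 16.6

16.6


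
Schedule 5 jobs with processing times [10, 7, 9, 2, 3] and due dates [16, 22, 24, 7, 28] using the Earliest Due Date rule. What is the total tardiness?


Sort by due date (EDD order): [(2, 7), (10, 16), (7, 22), (9, 24), (3, 28)]
Compute completion times and tardiness:
  Job 1: p=2, d=7, C=2, tardiness=max(0,2-7)=0
  Job 2: p=10, d=16, C=12, tardiness=max(0,12-16)=0
  Job 3: p=7, d=22, C=19, tardiness=max(0,19-22)=0
  Job 4: p=9, d=24, C=28, tardiness=max(0,28-24)=4
  Job 5: p=3, d=28, C=31, tardiness=max(0,31-28)=3
Total tardiness = 7

7


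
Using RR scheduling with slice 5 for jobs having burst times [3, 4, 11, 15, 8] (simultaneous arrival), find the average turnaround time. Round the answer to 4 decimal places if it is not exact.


Time quantum = 5
Execution trace:
  J1 runs 3 units, time = 3
  J2 runs 4 units, time = 7
  J3 runs 5 units, time = 12
  J4 runs 5 units, time = 17
  J5 runs 5 units, time = 22
  J3 runs 5 units, time = 27
  J4 runs 5 units, time = 32
  J5 runs 3 units, time = 35
  J3 runs 1 units, time = 36
  J4 runs 5 units, time = 41
Finish times: [3, 7, 36, 41, 35]
Average turnaround = 122/5 = 24.4

24.4


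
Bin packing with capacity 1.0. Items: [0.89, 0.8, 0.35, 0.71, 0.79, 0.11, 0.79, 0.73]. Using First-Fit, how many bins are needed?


Place items sequentially using First-Fit:
  Item 0.89 -> new Bin 1
  Item 0.8 -> new Bin 2
  Item 0.35 -> new Bin 3
  Item 0.71 -> new Bin 4
  Item 0.79 -> new Bin 5
  Item 0.11 -> Bin 1 (now 1.0)
  Item 0.79 -> new Bin 6
  Item 0.73 -> new Bin 7
Total bins used = 7

7


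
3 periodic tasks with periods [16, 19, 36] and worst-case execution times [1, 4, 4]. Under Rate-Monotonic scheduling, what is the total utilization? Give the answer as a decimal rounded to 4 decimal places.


Compute individual utilizations (exact fractions):
  Task 1: C/T = 1/16 (approx. 0.0625)
  Task 2: C/T = 4/19 (approx. 0.2105)
  Task 3: C/T = 4/36 = 1/9 (approx. 0.1111)
Total utilization U = 1/16 + 4/19 + 1/9 = 1051/2736
Rounded to 4 decimal places: U = 0.3841
RM (Liu & Layland) bound for 3 tasks = 0.779763; compare with U = 1051/2736 (approx. 0.384137)
U <= bound, so schedulable by RM sufficient condition.

0.3841


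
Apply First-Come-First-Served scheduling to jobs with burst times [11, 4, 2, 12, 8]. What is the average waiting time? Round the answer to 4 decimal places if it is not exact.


FCFS order (as given): [11, 4, 2, 12, 8]
Waiting times:
  Job 1: wait = 0
  Job 2: wait = 11
  Job 3: wait = 15
  Job 4: wait = 17
  Job 5: wait = 29
Sum of waiting times = 72
Average waiting time = 72/5 = 14.4

14.4


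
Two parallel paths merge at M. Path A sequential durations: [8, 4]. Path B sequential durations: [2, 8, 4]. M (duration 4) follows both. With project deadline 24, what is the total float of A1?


Forward pass: ES(A1) = sum of predecessors on chain A = 0
EF = ES + duration = 0 + 8 = 8
Backward pass: LF(M) = deadline = 24; LS(M) = 24 - 4 = 20
LF(A1) = LS(M) - sum(successors on chain A) = 20 - 4 = 16
LS = LF - duration = 16 - 8 = 8
Total float = LS - ES = 8 - 0 = 8

8


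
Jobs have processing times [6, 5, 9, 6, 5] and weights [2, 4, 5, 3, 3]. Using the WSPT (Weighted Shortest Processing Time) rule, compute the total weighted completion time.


Compute p/w ratios and sort ascending (WSPT): [(5, 4), (5, 3), (9, 5), (6, 3), (6, 2)]
Compute weighted completion times:
  Job (p=5,w=4): C=5, w*C=4*5=20
  Job (p=5,w=3): C=10, w*C=3*10=30
  Job (p=9,w=5): C=19, w*C=5*19=95
  Job (p=6,w=3): C=25, w*C=3*25=75
  Job (p=6,w=2): C=31, w*C=2*31=62
Total weighted completion time = 282

282


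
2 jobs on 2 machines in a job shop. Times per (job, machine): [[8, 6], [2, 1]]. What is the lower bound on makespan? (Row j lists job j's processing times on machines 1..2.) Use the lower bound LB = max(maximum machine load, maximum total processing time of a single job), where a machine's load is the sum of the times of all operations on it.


Machine loads:
  Machine 1: 8 + 2 = 10
  Machine 2: 6 + 1 = 7
Max machine load = 10
Job totals:
  Job 1: 14
  Job 2: 3
Max job total = 14
Lower bound = max(10, 14) = 14

14


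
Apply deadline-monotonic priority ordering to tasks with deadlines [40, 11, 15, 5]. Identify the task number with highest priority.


Sort tasks by relative deadline (ascending):
  Task 4: deadline = 5
  Task 2: deadline = 11
  Task 3: deadline = 15
  Task 1: deadline = 40
Priority order (highest first): [4, 2, 3, 1]
Highest priority task = 4

4


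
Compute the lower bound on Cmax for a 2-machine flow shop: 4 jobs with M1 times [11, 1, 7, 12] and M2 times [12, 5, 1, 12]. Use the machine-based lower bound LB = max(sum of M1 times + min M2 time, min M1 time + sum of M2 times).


LB1 = sum(M1 times) + min(M2 times) = 31 + 1 = 32
LB2 = min(M1 times) + sum(M2 times) = 1 + 30 = 31
Lower bound = max(LB1, LB2) = max(32, 31) = 32

32


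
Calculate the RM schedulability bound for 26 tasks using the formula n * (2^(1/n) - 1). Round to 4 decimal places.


Compute 2^(1/26) = 1.0270180507
Subtract 1: 1.0270180507 - 1 = 0.0270180507
Multiply by n: 26 * 0.0270180507 = 0.7024693182
Round to 4 dp: 0.7025

0.7025


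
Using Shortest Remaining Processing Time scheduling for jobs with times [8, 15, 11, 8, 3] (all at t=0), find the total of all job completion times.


Since all jobs arrive at t=0, SRPT equals SPT ordering.
SPT order: [3, 8, 8, 11, 15]
Completion times:
  Job 1: p=3, C=3
  Job 2: p=8, C=11
  Job 3: p=8, C=19
  Job 4: p=11, C=30
  Job 5: p=15, C=45
Total completion time = 3 + 11 + 19 + 30 + 45 = 108

108


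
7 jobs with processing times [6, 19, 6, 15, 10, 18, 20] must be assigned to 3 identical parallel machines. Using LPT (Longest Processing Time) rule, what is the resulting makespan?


Sort jobs in decreasing order (LPT): [20, 19, 18, 15, 10, 6, 6]
Assign each job to the least loaded machine:
  Machine 1: jobs [20, 6, 6], load = 32
  Machine 2: jobs [19, 10], load = 29
  Machine 3: jobs [18, 15], load = 33
Makespan = max load = 33

33


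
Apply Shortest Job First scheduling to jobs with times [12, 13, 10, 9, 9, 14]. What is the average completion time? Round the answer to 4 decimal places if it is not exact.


SJF order (ascending): [9, 9, 10, 12, 13, 14]
Completion times:
  Job 1: burst=9, C=9
  Job 2: burst=9, C=18
  Job 3: burst=10, C=28
  Job 4: burst=12, C=40
  Job 5: burst=13, C=53
  Job 6: burst=14, C=67
Average completion = 215/6 = 35.8333

35.8333


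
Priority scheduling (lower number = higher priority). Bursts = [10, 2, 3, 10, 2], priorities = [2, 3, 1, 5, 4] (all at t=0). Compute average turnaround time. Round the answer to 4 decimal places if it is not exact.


Sort by priority (ascending = highest first):
Order: [(1, 3), (2, 10), (3, 2), (4, 2), (5, 10)]
Completion times:
  Priority 1, burst=3, C=3
  Priority 2, burst=10, C=13
  Priority 3, burst=2, C=15
  Priority 4, burst=2, C=17
  Priority 5, burst=10, C=27
Average turnaround = 75/5 = 15.0

15.0


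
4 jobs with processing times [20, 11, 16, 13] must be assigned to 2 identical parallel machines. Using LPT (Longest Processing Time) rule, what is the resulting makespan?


Sort jobs in decreasing order (LPT): [20, 16, 13, 11]
Assign each job to the least loaded machine:
  Machine 1: jobs [20, 11], load = 31
  Machine 2: jobs [16, 13], load = 29
Makespan = max load = 31

31


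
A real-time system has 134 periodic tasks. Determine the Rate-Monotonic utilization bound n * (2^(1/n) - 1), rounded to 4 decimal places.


Compute 2^(1/134) = 1.0051861419
Subtract 1: 1.0051861419 - 1 = 0.0051861419
Multiply by n: 134 * 0.0051861419 = 0.6949430146
Round to 4 dp: 0.6949

0.6949


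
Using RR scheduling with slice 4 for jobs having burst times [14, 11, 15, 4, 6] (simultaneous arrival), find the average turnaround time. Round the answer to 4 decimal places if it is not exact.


Time quantum = 4
Execution trace:
  J1 runs 4 units, time = 4
  J2 runs 4 units, time = 8
  J3 runs 4 units, time = 12
  J4 runs 4 units, time = 16
  J5 runs 4 units, time = 20
  J1 runs 4 units, time = 24
  J2 runs 4 units, time = 28
  J3 runs 4 units, time = 32
  J5 runs 2 units, time = 34
  J1 runs 4 units, time = 38
  J2 runs 3 units, time = 41
  J3 runs 4 units, time = 45
  J1 runs 2 units, time = 47
  J3 runs 3 units, time = 50
Finish times: [47, 41, 50, 16, 34]
Average turnaround = 188/5 = 37.6

37.6


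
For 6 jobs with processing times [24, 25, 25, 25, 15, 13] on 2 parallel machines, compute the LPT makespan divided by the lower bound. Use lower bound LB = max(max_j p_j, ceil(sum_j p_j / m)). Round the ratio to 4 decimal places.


LPT order: [25, 25, 25, 24, 15, 13]
Machine loads after assignment: [63, 64]
LPT makespan = 64
Lower bound = max(max_job, ceil(total/2)) = max(25, 64) = 64
Ratio = 64 / 64 = 1.0

1.0


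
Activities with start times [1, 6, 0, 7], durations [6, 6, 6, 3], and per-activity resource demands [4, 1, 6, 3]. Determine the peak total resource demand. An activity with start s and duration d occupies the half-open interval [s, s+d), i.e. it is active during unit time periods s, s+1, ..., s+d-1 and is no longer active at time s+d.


Each activity i is active on [start_i, start_i + duration_i).
Compute total resource usage per time slot:
  t=0: active resources = [6], total = 6
  t=1: active resources = [4, 6], total = 10
  t=2: active resources = [4, 6], total = 10
  t=3: active resources = [4, 6], total = 10
  t=4: active resources = [4, 6], total = 10
  t=5: active resources = [4, 6], total = 10
  t=6: active resources = [4, 1], total = 5
  t=7: active resources = [1, 3], total = 4
  t=8: active resources = [1, 3], total = 4
  t=9: active resources = [1, 3], total = 4
  t=10: active resources = [1], total = 1
  t=11: active resources = [1], total = 1
Peak resource demand = 10

10


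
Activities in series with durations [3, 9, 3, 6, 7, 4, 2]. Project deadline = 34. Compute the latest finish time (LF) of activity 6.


LF(activity 6) = deadline - sum of successor durations
Successors: activities 7 through 7 with durations [2]
Sum of successor durations = 2
LF = 34 - 2 = 32

32


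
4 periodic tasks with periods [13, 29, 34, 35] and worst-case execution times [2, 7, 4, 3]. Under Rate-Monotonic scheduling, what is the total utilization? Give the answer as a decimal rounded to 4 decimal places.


Compute individual utilizations (exact fractions):
  Task 1: C/T = 2/13 (approx. 0.1538)
  Task 2: C/T = 7/29 (approx. 0.2414)
  Task 3: C/T = 4/34 = 2/17 (approx. 0.1176)
  Task 4: C/T = 3/35 (approx. 0.0857)
Total utilization U = 2/13 + 7/29 + 2/17 + 3/35 = 134272/224315
Rounded to 4 decimal places: U = 0.5986
RM (Liu & Layland) bound for 4 tasks = 0.756828; compare with U = 134272/224315 (approx. 0.598587)
U <= bound, so schedulable by RM sufficient condition.

0.5986


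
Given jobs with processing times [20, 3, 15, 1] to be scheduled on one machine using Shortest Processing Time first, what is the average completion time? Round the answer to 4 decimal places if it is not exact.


Sort jobs by processing time (SPT order): [1, 3, 15, 20]
Compute completion times sequentially:
  Job 1: processing = 1, completes at 1
  Job 2: processing = 3, completes at 4
  Job 3: processing = 15, completes at 19
  Job 4: processing = 20, completes at 39
Sum of completion times = 63
Average completion time = 63/4 = 15.75

15.75


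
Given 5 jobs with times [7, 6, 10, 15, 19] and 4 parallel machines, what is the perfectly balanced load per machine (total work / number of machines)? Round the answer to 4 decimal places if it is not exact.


Total processing time = 7 + 6 + 10 + 15 + 19 = 57
Number of machines = 4
Ideal balanced load = 57 / 4 = 14.25

14.25


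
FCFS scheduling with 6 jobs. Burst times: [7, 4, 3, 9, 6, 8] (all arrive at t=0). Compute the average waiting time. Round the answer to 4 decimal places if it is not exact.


FCFS order (as given): [7, 4, 3, 9, 6, 8]
Waiting times:
  Job 1: wait = 0
  Job 2: wait = 7
  Job 3: wait = 11
  Job 4: wait = 14
  Job 5: wait = 23
  Job 6: wait = 29
Sum of waiting times = 84
Average waiting time = 84/6 = 14.0

14.0


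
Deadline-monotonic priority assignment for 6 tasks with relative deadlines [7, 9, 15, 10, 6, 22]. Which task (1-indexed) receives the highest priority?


Sort tasks by relative deadline (ascending):
  Task 5: deadline = 6
  Task 1: deadline = 7
  Task 2: deadline = 9
  Task 4: deadline = 10
  Task 3: deadline = 15
  Task 6: deadline = 22
Priority order (highest first): [5, 1, 2, 4, 3, 6]
Highest priority task = 5

5


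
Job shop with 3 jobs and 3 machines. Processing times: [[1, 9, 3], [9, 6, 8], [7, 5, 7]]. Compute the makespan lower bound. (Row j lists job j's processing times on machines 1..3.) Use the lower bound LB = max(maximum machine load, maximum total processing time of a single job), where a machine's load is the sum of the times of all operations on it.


Machine loads:
  Machine 1: 1 + 9 + 7 = 17
  Machine 2: 9 + 6 + 5 = 20
  Machine 3: 3 + 8 + 7 = 18
Max machine load = 20
Job totals:
  Job 1: 13
  Job 2: 23
  Job 3: 19
Max job total = 23
Lower bound = max(20, 23) = 23

23


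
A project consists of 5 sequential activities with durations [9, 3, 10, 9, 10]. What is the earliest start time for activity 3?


Activity 3 starts after activities 1 through 2 complete.
Predecessor durations: [9, 3]
ES = 9 + 3 = 12

12


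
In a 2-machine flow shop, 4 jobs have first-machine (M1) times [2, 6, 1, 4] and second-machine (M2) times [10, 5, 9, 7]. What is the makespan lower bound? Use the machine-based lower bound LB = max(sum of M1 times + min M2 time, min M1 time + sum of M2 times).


LB1 = sum(M1 times) + min(M2 times) = 13 + 5 = 18
LB2 = min(M1 times) + sum(M2 times) = 1 + 31 = 32
Lower bound = max(LB1, LB2) = max(18, 32) = 32

32


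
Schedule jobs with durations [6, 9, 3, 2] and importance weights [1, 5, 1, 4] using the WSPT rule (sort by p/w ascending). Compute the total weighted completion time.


Compute p/w ratios and sort ascending (WSPT): [(2, 4), (9, 5), (3, 1), (6, 1)]
Compute weighted completion times:
  Job (p=2,w=4): C=2, w*C=4*2=8
  Job (p=9,w=5): C=11, w*C=5*11=55
  Job (p=3,w=1): C=14, w*C=1*14=14
  Job (p=6,w=1): C=20, w*C=1*20=20
Total weighted completion time = 97

97
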